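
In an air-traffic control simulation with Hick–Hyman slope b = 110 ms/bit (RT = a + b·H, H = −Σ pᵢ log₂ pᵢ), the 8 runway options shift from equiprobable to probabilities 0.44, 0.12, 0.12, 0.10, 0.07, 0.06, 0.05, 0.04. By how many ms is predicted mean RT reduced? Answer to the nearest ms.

Equiprobable entropy H₀ = log₂ 8 = 3.0000 bits.
Skewed entropy H = −Σ pᵢ log₂ pᵢ = 2.5014 bits.
ΔRT = b·(H₀ − H) = 110 × 0.4986 = 54.84 ms.

55 ms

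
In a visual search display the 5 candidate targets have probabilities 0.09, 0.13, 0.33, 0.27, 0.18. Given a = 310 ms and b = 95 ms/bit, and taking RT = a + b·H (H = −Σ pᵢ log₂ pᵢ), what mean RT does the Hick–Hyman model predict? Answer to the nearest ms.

H = 0.09·log₂(1/0.09) + 0.13·log₂(1/0.13) + 0.33·log₂(1/0.33) + 0.27·log₂(1/0.27) + 0.18·log₂(1/0.18) = 2.1784 bits.
RT = 310 + 95 × 2.1784 = 516.95 ms.

517 ms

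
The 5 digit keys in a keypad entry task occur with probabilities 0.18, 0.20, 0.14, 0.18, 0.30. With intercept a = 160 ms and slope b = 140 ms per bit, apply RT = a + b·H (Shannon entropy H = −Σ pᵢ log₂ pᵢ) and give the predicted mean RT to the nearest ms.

H = 0.18·log₂(1/0.18) + 0.20·log₂(1/0.20) + 0.14·log₂(1/0.14) + 0.18·log₂(1/0.18) + 0.30·log₂(1/0.30) = 2.2732 bits.
RT = 160 + 140 × 2.2732 = 478.25 ms.

478 ms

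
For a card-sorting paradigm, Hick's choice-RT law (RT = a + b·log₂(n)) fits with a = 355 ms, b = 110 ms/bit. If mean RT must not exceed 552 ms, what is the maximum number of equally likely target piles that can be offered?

Set 355 + 110·log₂ n ≤ 552 → log₂ n ≤ (552 − 355)/110 = 1.7909.
So n ≤ 2^1.7909 = 3.460; the largest integer n is 3.

3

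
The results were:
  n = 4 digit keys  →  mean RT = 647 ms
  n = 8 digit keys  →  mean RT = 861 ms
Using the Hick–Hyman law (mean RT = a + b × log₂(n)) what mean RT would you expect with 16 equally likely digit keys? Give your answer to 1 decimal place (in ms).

1075.0 ms

Fit slope and intercept:
  b = (861 − 647) / (log₂ 8 − log₂ 4) = 214 / (3 − 2) = 214.000 ms/bit
  a = 647 − 214.000 × 2 = 219.000 ms
Then RT(16) = 219.000 + 214.000 × log₂ 16 = 219.000 + 214.000 × 4 ≈ 1075.000 ms.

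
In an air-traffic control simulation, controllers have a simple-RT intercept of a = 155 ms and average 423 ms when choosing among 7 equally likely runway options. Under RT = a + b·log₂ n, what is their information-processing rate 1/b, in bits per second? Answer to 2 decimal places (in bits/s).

10.48 bits/s

Choice component = 423 − 155 = 268 ms over log₂(7) = 2.8074 bits.
b = 268 / 2.8074 = 95.464 ms/bit, so 1/b = 10.475 bits/s.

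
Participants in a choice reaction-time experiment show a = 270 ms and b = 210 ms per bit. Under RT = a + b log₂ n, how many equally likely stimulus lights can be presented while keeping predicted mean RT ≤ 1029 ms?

12

Set 270 + 210·log₂ n ≤ 1029 → log₂ n ≤ (1029 − 270)/210 = 3.6143.
So n ≤ 2^3.6143 = 12.246; the largest integer n is 12.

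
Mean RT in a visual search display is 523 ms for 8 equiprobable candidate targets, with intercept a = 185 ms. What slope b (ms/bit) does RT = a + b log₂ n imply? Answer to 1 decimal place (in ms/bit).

112.7 ms/bit

8 alternatives carry log₂ 8 = 3 bits; the choice cost is 523 − 185 = 338 ms, so b = 338/3 = 112.667 ms/bit.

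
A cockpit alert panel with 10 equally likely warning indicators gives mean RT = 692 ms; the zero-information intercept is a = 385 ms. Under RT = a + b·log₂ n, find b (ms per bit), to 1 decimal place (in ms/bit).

92.4 ms/bit

10 alternatives carry log₂ 10 = 3.3219 bits; the choice cost is 692 − 385 = 307 ms, so b = 307/3.3219 = 92.416 ms/bit.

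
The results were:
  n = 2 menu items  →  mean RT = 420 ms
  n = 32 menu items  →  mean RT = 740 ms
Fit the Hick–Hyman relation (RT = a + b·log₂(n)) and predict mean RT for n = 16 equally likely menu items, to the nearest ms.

660 ms

Fit slope and intercept:
  b = (740 − 420) / (log₂ 32 − log₂ 2) = 320 / (5 − 1) = 80 ms/bit
  a = 420 − 80 × 1 = 340 ms
Then RT(16) = 340 + 80 × log₂ 16 = 340 + 80 × 4 ≈ 660.000 ms.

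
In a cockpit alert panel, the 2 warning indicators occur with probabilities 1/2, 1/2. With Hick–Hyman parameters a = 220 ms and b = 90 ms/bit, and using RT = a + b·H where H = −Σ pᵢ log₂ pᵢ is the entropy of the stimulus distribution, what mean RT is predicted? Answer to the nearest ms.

310 ms

H = −Σ pᵢ log₂ pᵢ = 0.5·1 + 0.5·1 = 1.000 bits.
RT = 220 + 90 × 1.000 = 310.00 ms.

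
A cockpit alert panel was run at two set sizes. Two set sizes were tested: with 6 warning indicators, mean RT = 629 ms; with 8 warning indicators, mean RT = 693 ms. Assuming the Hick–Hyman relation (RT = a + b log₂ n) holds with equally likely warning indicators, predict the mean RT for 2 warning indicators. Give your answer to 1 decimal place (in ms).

With log₂ n on the abscissa the relation is linear; from the two conditions:
  b = (693 − 629) / (log₂ 8 − log₂ 6) = 64 / (3 − 2.5850) = 154.203 ms/bit
  a = 629 − 154.203 × 2.5850 = 230.391 ms
Then RT(2) = 230.391 + 154.203 × log₂ 2 = 230.391 + 154.203 × 1 ≈ 384.594 ms.

384.6 ms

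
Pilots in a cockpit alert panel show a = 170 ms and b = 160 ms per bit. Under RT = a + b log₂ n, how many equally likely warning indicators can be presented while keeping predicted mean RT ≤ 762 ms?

12

Set 170 + 160·log₂ n ≤ 762 → log₂ n ≤ (762 − 170)/160 = 3.7000.
So n ≤ 2^3.7000 = 12.996; the largest integer n is 12.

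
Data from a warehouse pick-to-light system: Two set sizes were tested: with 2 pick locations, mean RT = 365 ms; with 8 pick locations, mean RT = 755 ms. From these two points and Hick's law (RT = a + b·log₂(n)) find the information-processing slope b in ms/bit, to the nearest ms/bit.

195 ms/bit

b = (RT₂ − RT₁)/(log₂ n₂ − log₂ n₁) = (755 − 365)/(3 − 1) = 195 ms/bit.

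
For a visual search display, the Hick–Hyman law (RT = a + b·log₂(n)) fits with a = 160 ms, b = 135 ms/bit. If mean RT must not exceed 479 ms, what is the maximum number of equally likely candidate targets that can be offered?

5

Set 160 + 135·log₂ n ≤ 479 → log₂ n ≤ (479 − 160)/135 = 2.3630.
So n ≤ 2^2.3630 = 5.144; the largest integer n is 5.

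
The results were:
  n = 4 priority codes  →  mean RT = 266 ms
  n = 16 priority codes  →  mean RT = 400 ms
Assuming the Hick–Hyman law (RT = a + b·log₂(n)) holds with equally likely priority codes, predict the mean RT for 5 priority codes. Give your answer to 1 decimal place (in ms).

287.6 ms

Fit slope and intercept:
  b = (400 − 266) / (log₂ 16 − log₂ 4) = 134 / (4 − 2) = 67.000 ms/bit
  a = 266 − 67.000 × 2 = 132.000 ms
Then RT(5) = 132.000 + 67.000 × log₂ 5 = 132.000 + 67.000 × 2.3219 ≈ 287.569 ms.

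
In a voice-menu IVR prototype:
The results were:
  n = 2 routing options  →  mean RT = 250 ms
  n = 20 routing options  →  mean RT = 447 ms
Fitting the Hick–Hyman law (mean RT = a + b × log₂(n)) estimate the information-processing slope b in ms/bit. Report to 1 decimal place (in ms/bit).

b = (RT₂ − RT₁)/(log₂ n₂ − log₂ n₁) = (447 − 250)/(4.3219 − 1) = 59.303 ms/bit.

59.3 ms/bit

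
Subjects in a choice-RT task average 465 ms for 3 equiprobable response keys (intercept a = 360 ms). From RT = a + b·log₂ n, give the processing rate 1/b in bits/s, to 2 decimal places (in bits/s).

15.09 bits/s

b = (465 − 360)/log₂ 3 = 105/1.5850 = 66.248 ms per bit = 0.06625 s/bit; the reciprocal is 15.095 bits/s.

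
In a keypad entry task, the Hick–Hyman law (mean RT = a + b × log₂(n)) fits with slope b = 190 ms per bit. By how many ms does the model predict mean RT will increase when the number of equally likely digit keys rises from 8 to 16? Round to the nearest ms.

190 ms

Only the slope matters, since a is common to both: ΔRT = b·log₂(n₂/n₁).
log₂(16) − log₂(8) = log₂(16/8) = log₂(2) = 1.
ΔRT = 190 × 1.0000 = 190.000 ms.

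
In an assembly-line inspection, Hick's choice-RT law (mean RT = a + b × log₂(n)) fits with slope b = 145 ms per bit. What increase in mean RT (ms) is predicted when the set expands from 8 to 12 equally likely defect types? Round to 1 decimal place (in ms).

Only the slope matters, since a is common to both: ΔRT = b·log₂(n₂/n₁).
log₂(12) − log₂(8) = 3.5850 − 3 = 0.5850.
ΔRT = 145 × 0.5850 = 84.820 ms.

84.8 ms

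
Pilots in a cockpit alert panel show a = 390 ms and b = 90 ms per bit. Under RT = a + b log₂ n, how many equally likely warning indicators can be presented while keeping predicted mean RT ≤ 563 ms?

Information budget: (563 − 390)/90 = 1.9222 bits, so n ≤ 2^1.9222 = 3.790 → at most 3.

3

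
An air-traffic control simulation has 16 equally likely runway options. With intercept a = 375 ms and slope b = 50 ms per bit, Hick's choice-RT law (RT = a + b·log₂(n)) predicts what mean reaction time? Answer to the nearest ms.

log₂(16) = 4 bits, so RT = 375 + 50 × 4 ≈ 575.000 ms.

575 ms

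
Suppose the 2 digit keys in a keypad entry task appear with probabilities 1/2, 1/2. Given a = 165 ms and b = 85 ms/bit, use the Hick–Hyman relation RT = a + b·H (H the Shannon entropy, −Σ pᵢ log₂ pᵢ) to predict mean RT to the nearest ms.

250 ms

H = −Σ pᵢ log₂ pᵢ = 0.5·1 + 0.5·1 = 1.000 bits.
RT = 165 + 85 × 1.000 = 250.00 ms.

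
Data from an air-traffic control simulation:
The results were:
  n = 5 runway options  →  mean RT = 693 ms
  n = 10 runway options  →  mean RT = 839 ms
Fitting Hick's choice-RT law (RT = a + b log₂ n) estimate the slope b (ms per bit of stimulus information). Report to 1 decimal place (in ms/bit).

146.0 ms/bit

b = (RT₂ − RT₁)/(log₂ n₂ − log₂ n₁) = (839 − 693)/(3.3219 − 2.3219) = 146.000 ms/bit.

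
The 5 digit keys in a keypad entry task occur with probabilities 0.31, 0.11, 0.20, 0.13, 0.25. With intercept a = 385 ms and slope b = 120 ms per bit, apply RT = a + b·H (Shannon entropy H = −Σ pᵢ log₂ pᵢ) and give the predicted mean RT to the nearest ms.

H = 0.31·log₂(1/0.31) + 0.11·log₂(1/0.11) + 0.20·log₂(1/0.20) + 0.13·log₂(1/0.13) + 0.25·log₂(1/0.25) = 2.2211 bits.
RT = 385 + 120 × 2.2211 = 651.53 ms.

652 ms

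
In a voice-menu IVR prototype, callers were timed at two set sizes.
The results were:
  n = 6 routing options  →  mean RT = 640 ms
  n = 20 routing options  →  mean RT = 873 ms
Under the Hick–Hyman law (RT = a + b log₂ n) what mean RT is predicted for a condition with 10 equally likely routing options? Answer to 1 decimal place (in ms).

With log₂ n on the abscissa the relation is linear; from the two conditions:
  b = (873 − 640) / (log₂ 20 − log₂ 6) = 233 / (4.3219 − 2.5850) = 134.142 ms/bit
  a = 640 − 134.142 × 2.5850 = 293.248 ms
Then RT(10) = 293.248 + 134.142 × log₂ 10 = 293.248 + 134.142 × 3.3219 ≈ 738.858 ms.

738.9 ms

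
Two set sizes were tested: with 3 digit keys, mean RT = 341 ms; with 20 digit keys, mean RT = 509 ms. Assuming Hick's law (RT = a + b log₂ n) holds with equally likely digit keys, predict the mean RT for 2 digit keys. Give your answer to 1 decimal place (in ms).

RT is linear in log₂ n, so two points fix the line:
  b = (509 − 341) / (log₂ 20 − log₂ 3) = 168 / (4.3219 − 1.5850) = 61.382 ms/bit
  a = 341 − 61.382 × 1.5850 = 243.712 ms
Then RT(2) = 243.712 + 61.382 × log₂ 2 = 243.712 + 61.382 × 1 ≈ 305.094 ms.

305.1 ms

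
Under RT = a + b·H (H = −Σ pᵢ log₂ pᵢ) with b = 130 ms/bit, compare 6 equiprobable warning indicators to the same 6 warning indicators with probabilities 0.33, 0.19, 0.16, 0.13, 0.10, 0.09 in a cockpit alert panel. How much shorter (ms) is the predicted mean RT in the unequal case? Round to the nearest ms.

20 ms

Equiprobable entropy H₀ = log₂ 6 = 2.5850 bits.
Skewed entropy H = −Σ pᵢ log₂ pᵢ = 2.4336 bits.
ΔRT = b·(H₀ − H) = 130 × 0.1514 = 19.68 ms.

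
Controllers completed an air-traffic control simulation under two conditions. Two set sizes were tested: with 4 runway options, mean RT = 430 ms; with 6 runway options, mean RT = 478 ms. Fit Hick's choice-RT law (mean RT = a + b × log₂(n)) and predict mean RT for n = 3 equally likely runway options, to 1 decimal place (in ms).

395.9 ms

Fit slope and intercept:
  b = (478 − 430) / (log₂ 6 − log₂ 4) = 48 / (2.5850 − 2) = 82.057 ms/bit
  a = 430 − 82.057 × 2 = 265.887 ms
Then RT(3) = 265.887 + 82.057 × log₂ 3 = 265.887 + 82.057 × 1.5850 ≈ 395.943 ms.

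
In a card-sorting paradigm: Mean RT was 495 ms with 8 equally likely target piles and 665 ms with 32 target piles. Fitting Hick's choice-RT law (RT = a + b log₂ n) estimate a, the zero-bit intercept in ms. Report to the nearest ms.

240 ms

The slope on a log₂ axis is (665 − 495) / (5 − 3) = 85 ms/bit.
Intercept: a = 495 − 85·log₂(8) = 240.000 ms.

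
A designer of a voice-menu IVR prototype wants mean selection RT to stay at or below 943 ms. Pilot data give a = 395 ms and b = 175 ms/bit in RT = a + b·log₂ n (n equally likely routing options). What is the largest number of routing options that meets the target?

8

Set 395 + 175·log₂ n ≤ 943 → log₂ n ≤ (943 − 395)/175 = 3.1314.
So n ≤ 2^3.1314 = 8.763; the largest integer n is 8.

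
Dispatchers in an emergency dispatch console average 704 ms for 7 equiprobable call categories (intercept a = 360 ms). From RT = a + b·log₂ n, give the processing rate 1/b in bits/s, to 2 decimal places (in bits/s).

Choice component = 704 − 360 = 344 ms over log₂(7) = 2.8074 bits.
b = 344 / 2.8074 = 122.535 ms/bit, so 1/b = 8.161 bits/s.

8.16 bits/s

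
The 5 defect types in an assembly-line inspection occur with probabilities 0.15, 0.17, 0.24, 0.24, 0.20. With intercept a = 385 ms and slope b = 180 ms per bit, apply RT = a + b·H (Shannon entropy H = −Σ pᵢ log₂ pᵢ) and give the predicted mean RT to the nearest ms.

H = 0.15·log₂(1/0.15) + 0.17·log₂(1/0.17) + 0.24·log₂(1/0.24) + 0.24·log₂(1/0.24) + 0.20·log₂(1/0.20) = 2.2978 bits.
RT = 385 + 180 × 2.2978 = 798.60 ms.

799 ms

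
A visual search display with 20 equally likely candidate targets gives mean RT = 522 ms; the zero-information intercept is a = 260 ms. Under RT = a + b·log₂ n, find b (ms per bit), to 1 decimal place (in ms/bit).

b = (522 − 260) / log₂(20) = 262 / 4.3219 = 60.621 ms/bit.

60.6 ms/bit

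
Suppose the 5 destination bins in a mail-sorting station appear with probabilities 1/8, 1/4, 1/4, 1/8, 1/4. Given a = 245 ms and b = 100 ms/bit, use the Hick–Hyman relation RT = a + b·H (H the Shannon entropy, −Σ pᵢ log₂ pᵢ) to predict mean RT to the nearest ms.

Each term −pᵢ log₂ pᵢ: 0.125·3 + 0.25·2 + 0.25·2 + 0.125·3 + 0.25·2; summed, H = 2.250 bits.
Mean RT = a + bH = 245 + 100·2.250 = 470.00 ms.

470 ms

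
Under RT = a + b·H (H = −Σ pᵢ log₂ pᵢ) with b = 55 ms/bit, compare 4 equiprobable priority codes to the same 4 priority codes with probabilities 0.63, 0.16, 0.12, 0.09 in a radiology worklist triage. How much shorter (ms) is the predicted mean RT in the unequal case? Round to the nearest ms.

Equiprobable entropy H₀ = log₂ 4 = 2.0000 bits.
Skewed entropy H = −Σ pᵢ log₂ pᵢ = 1.5227 bits.
ΔRT = b·(H₀ − H) = 55 × 0.4773 = 26.25 ms.

26 ms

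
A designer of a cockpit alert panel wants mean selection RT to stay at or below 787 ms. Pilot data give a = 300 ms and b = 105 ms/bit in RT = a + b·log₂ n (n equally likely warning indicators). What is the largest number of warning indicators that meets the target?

Set 300 + 105·log₂ n ≤ 787 → log₂ n ≤ (787 − 300)/105 = 4.6381.
So n ≤ 2^4.6381 = 24.900; the largest integer n is 24.

24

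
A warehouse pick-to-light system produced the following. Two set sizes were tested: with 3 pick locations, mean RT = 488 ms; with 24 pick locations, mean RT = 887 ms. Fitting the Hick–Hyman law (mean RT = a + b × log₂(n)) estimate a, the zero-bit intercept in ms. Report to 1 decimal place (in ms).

The slope on a log₂ axis is (887 − 488) / (4.5850 − 1.5850) = 133.000 ms/bit.
Intercept: a = 488 − 133.000·log₂(3) = 277.200 ms.

277.2 ms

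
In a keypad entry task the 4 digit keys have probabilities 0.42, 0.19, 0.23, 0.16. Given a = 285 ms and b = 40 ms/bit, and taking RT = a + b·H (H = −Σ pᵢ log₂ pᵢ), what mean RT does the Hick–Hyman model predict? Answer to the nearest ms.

361 ms

H = 0.42·log₂(1/0.42) + 0.19·log₂(1/0.19) + 0.23·log₂(1/0.23) + 0.16·log₂(1/0.16) = 1.8916 bits.
RT = 285 + 40 × 1.8916 = 360.66 ms.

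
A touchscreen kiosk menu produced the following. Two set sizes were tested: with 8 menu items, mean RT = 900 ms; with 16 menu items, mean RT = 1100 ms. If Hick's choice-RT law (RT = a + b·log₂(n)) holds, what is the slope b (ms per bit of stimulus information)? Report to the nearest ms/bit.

b = (RT₂ − RT₁)/(log₂ n₂ − log₂ n₁) = (1100 − 900)/(4 − 3) = 200 ms/bit.

200 ms/bit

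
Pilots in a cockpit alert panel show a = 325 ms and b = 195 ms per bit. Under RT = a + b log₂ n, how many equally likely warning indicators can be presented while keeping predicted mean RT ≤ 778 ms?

5

Information budget: (778 − 325)/195 = 2.3231 bits, so n ≤ 2^2.3231 = 5.004 → at most 5.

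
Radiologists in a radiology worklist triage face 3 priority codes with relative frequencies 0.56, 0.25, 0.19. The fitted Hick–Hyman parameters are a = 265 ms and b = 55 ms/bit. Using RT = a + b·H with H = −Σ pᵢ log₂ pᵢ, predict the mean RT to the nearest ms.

H = 0.56·log₂(1/0.56) + 0.25·log₂(1/0.25) + 0.19·log₂(1/0.19) = 1.4237 bits.
RT = 265 + 55 × 1.4237 = 343.30 ms.

343 ms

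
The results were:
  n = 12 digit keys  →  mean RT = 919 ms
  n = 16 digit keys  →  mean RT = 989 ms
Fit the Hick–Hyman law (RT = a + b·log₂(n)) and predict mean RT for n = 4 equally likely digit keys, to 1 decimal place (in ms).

651.7 ms

Fit slope and intercept:
  b = (989 − 919) / (log₂ 16 − log₂ 12) = 70 / (4 − 3.5850) = 168.659 ms/bit
  a = 919 − 168.659 × 3.5850 = 314.362 ms
Then RT(4) = 314.362 + 168.659 × log₂ 4 = 314.362 + 168.659 × 2 ≈ 651.681 ms.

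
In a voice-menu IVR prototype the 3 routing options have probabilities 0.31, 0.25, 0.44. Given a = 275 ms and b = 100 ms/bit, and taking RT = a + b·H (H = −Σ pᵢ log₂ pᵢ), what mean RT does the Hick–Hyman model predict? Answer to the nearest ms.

429 ms

Entropy contributions −pᵢ log₂ pᵢ: 0.5238, 0.5000, 0.5211; sum H = 1.5449 bits.
RT = a + bH = 275 + 100·1.5449 = 429.49 ms.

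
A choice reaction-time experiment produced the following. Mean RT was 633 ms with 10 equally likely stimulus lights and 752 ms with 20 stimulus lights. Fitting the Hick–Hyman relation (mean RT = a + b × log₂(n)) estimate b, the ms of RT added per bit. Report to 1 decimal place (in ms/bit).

b = (RT₂ − RT₁)/(log₂ n₂ − log₂ n₁) = (752 − 633)/(4.3219 − 3.3219) = 119.000 ms/bit.

119.0 ms/bit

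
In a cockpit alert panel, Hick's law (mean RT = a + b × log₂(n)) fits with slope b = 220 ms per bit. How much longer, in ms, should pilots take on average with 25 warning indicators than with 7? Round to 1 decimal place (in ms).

Only the slope matters, since a is common to both: ΔRT = b·log₂(n₂/n₁).
log₂(25) − log₂(7) = 4.6439 − 2.8074 = 1.8365.
ΔRT = 220 × 1.8365 = 404.030 ms.

404.0 ms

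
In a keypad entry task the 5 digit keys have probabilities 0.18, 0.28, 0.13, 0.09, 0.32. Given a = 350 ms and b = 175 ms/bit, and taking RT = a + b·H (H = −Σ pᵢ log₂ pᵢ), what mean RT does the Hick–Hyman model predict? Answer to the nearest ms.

732 ms

H = 0.18·log₂(1/0.18) + 0.28·log₂(1/0.28) + 0.13·log₂(1/0.13) + 0.09·log₂(1/0.09) + 0.32·log₂(1/0.32) = 2.1809 bits.
RT = 350 + 175 × 2.1809 = 731.65 ms.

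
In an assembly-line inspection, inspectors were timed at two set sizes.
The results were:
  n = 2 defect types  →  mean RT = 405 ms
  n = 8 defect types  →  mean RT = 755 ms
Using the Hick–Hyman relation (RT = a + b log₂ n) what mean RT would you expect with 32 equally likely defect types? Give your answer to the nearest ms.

RT is linear in log₂ n, so two points fix the line:
  b = (755 − 405) / (log₂ 8 − log₂ 2) = 350 / (3 − 1) = 175 ms/bit
  a = 405 − 175 × 1 = 230 ms
Then RT(32) = 230 + 175 × log₂ 32 = 230 + 175 × 5 ≈ 1105.000 ms.

1105 ms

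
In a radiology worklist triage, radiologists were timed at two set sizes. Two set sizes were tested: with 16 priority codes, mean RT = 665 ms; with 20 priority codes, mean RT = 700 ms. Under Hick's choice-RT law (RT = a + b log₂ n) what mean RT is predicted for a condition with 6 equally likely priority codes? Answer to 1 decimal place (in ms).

511.2 ms

RT is linear in log₂ n, so two points fix the line:
  b = (700 − 665) / (log₂ 20 − log₂ 16) = 35 / (4.3219 − 4) = 108.720 ms/bit
  a = 665 − 108.720 × 4 = 230.120 ms
Then RT(6) = 230.120 + 108.720 × log₂ 6 = 230.120 + 108.720 × 2.5850 ≈ 511.157 ms.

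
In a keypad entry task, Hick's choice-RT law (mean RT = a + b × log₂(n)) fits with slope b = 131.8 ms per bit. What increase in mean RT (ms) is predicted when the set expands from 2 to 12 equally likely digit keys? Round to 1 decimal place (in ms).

340.7 ms

The intercept a cancels: ΔRT = b·(log₂ n₂ − log₂ n₁) = b·log₂(n₂/n₁).
log₂(12) − log₂(2) = 3.5850 − 1 = 2.5850.
ΔRT = 131.8 × 2.5850 = 340.698 ms.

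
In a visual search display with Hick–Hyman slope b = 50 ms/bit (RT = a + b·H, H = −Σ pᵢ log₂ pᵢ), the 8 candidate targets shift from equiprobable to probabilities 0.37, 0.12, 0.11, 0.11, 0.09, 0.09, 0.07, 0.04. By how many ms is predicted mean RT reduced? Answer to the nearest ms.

Equiprobable entropy H₀ = log₂ 8 = 3.0000 bits.
Skewed entropy H = −Σ pᵢ log₂ pᵢ = 2.6780 bits.
ΔRT = b·(H₀ − H) = 50 × 0.3220 = 16.10 ms.

16 ms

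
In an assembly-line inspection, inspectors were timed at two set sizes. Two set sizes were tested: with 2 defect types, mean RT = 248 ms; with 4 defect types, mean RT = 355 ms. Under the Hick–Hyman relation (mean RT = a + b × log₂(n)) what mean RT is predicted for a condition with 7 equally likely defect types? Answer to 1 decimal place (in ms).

441.4 ms

With log₂ n on the abscissa the relation is linear; from the two conditions:
  b = (355 − 248) / (log₂ 4 − log₂ 2) = 107 / (2 − 1) = 107.000 ms/bit
  a = 248 − 107.000 × 1 = 141.000 ms
Then RT(7) = 141.000 + 107.000 × log₂ 7 = 141.000 + 107.000 × 2.8074 ≈ 441.387 ms.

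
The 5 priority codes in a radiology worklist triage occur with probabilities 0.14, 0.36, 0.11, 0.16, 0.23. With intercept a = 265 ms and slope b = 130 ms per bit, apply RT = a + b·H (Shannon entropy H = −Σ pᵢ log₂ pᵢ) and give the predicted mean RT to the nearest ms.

Entropy contributions −pᵢ log₂ pᵢ: 0.3971, 0.5306, 0.3503, 0.4230, 0.4877; sum H = 2.1887 bits.
RT = a + bH = 265 + 130·2.1887 = 549.53 ms.

550 ms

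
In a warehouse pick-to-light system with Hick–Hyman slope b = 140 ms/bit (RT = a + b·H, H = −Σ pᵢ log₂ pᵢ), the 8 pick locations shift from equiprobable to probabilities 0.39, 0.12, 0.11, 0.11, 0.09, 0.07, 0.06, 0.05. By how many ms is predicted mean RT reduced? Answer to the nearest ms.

The RT saving is b·ΔH. Equiprobable H₀ = log₂(8) = 3.0000 bits; with the given probabilities H = 2.6383 bits.
b·(H₀ − H) = 140 × (3.0000 − 2.6383) = 50.64 ms.

51 ms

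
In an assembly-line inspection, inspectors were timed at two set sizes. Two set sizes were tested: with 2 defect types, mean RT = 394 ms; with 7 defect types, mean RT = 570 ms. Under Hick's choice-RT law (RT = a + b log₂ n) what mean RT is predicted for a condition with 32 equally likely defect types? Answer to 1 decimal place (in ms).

RT is linear in log₂ n, so two points fix the line:
  b = (570 − 394) / (log₂ 7 − log₂ 2) = 176 / (2.8074 − 1) = 97.380 ms/bit
  a = 394 − 97.380 × 1 = 296.620 ms
Then RT(32) = 296.620 + 97.380 × log₂ 32 = 296.620 + 97.380 × 5 ≈ 783.520 ms.

783.5 ms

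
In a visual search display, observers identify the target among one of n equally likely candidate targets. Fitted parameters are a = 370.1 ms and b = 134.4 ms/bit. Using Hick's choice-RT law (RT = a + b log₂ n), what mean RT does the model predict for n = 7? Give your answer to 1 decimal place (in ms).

log₂(7) = 2.8074 bits, so RT = 370.1 + 134.4 × 2.8074 ≈ 747.409 ms.

747.4 ms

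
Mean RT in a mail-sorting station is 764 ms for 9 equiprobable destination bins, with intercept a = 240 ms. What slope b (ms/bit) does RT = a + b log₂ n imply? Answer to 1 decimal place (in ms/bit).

9 alternatives carry log₂ 9 = 3.1699 bits; the choice cost is 764 − 240 = 524 ms, so b = 524/3.1699 = 165.304 ms/bit.

165.3 ms/bit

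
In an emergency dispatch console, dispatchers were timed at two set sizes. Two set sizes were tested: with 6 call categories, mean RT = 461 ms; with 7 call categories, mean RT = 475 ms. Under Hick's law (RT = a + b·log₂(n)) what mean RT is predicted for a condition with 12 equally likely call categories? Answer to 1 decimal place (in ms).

With log₂ n on the abscissa the relation is linear; from the two conditions:
  b = (475 − 461) / (log₂ 7 − log₂ 6) = 14 / (2.8074 − 2.5850) = 62.952 ms/bit
  a = 461 − 62.952 × 2.5850 = 298.272 ms
Then RT(12) = 298.272 + 62.952 × log₂ 12 = 298.272 + 62.952 × 3.5850 ≈ 523.952 ms.

524.0 ms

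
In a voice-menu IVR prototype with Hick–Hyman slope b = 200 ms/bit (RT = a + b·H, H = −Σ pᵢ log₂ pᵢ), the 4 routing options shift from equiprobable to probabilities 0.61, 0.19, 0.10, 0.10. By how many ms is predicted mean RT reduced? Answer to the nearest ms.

Equiprobable entropy H₀ = log₂ 4 = 2.0000 bits.
Skewed entropy H = −Σ pᵢ log₂ pᵢ = 1.5546 bits.
ΔRT = b·(H₀ − H) = 200 × 0.4454 = 89.08 ms.

89 ms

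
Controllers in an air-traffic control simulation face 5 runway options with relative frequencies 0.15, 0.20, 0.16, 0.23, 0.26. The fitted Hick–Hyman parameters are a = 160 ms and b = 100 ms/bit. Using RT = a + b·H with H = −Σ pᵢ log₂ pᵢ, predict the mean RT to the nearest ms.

389 ms

H = 0.15·log₂(1/0.15) + 0.20·log₂(1/0.20) + 0.16·log₂(1/0.16) + 0.23·log₂(1/0.23) + 0.26·log₂(1/0.26) = 2.2909 bits.
RT = 160 + 100 × 2.2909 = 389.09 ms.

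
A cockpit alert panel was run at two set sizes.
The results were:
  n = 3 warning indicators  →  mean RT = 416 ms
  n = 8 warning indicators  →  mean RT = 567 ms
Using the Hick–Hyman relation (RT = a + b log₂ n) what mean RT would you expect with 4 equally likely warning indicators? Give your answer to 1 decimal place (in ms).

Fit slope and intercept:
  b = (567 − 416) / (log₂ 8 − log₂ 3) = 151 / (3 − 1.5850) = 106.711 ms/bit
  a = 416 − 106.711 × 1.5850 = 246.867 ms
Then RT(4) = 246.867 + 106.711 × log₂ 4 = 246.867 + 106.711 × 2 ≈ 460.289 ms.

460.3 ms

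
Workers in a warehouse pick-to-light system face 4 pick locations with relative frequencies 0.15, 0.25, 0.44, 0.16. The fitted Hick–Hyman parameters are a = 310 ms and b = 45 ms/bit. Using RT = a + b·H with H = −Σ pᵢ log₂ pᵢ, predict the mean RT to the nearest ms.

Entropy contributions −pᵢ log₂ pᵢ: 0.4105, 0.5000, 0.5211, 0.4230; sum H = 1.8547 bits.
RT = a + bH = 310 + 45·1.8547 = 393.46 ms.

393 ms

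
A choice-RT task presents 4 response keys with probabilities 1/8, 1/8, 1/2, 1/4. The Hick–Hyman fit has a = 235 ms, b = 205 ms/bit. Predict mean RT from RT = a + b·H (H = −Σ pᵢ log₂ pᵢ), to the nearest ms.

Each term −pᵢ log₂ pᵢ: 0.125·3 + 0.125·3 + 0.5·1 + 0.25·2; summed, H = 1.750 bits.
Mean RT = a + bH = 235 + 205·1.750 = 593.75 ms.

594 ms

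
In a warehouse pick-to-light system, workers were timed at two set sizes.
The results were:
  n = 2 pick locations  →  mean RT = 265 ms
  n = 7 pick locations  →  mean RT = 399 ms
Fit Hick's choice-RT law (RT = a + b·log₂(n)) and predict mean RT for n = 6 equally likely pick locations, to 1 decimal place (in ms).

382.5 ms

With log₂ n on the abscissa the relation is linear; from the two conditions:
  b = (399 − 265) / (log₂ 7 − log₂ 2) = 134 / (2.8074 − 1) = 74.141 ms/bit
  a = 265 − 74.141 × 1 = 190.859 ms
Then RT(6) = 190.859 + 74.141 × log₂ 6 = 190.859 + 74.141 × 2.5850 ≈ 382.511 ms.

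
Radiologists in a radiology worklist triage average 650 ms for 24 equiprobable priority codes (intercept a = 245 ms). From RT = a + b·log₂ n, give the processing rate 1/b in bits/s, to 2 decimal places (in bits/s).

11.32 bits/s

b = (650 − 245)/log₂ 24 = 405/4.5850 = 88.332 ms per bit = 0.08833 s/bit; the reciprocal is 11.321 bits/s.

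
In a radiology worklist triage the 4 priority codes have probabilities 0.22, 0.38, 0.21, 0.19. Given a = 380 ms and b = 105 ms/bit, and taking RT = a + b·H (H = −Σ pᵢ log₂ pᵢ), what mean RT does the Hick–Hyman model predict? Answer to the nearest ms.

H = 0.22·log₂(1/0.22) + 0.38·log₂(1/0.38) + 0.21·log₂(1/0.21) + 0.19·log₂(1/0.19) = 1.9391 bits.
RT = 380 + 105 × 1.9391 = 583.60 ms.

584 ms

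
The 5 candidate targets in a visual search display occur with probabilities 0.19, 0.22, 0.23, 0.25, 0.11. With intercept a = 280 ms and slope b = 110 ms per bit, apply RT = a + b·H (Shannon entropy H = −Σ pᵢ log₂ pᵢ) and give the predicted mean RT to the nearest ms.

530 ms

H = 0.19·log₂(1/0.19) + 0.22·log₂(1/0.22) + 0.23·log₂(1/0.23) + 0.25·log₂(1/0.25) + 0.11·log₂(1/0.11) = 2.2738 bits.
RT = 280 + 110 × 2.2738 = 530.11 ms.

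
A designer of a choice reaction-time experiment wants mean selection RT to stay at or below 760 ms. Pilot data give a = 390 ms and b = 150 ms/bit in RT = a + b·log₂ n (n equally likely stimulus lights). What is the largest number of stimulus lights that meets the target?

150·log₂ n ≤ 760 − 390 = 370, giving log₂ n ≤ 2.4667 and n ≤ 5.528. The largest whole number is 5.

5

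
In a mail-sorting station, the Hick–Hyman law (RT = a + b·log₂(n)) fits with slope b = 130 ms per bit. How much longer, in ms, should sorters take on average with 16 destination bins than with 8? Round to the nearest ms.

ΔRT = (a + b log₂ n₂) − (a + b log₂ n₁) = b·(log₂ n₂ − log₂ n₁).
log₂(16) − log₂(8) = log₂(16/8) = log₂(2) = 1.
ΔRT = 130 × 1.0000 = 130.000 ms.

130 ms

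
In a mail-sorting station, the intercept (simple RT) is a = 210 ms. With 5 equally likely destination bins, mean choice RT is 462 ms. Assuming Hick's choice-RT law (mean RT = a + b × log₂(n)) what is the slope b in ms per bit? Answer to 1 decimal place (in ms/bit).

108.5 ms/bit

b = (462 − 210) / log₂(5) = 252 / 2.3219 = 108.530 ms/bit.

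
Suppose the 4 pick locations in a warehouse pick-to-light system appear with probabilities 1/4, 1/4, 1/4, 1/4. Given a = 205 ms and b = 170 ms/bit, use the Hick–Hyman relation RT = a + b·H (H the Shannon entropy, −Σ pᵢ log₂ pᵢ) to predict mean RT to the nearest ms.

545 ms

Each term −pᵢ log₂ pᵢ: 0.25·2 + 0.25·2 + 0.25·2 + 0.25·2; summed, H = 2.000 bits.
Mean RT = a + bH = 205 + 170·2.000 = 545.00 ms.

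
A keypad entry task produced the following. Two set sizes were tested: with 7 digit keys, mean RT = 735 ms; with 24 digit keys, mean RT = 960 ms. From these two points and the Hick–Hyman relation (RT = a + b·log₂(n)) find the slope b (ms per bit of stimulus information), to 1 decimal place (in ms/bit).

126.6 ms/bit

b = (RT₂ − RT₁)/(log₂ n₂ − log₂ n₁) = (960 − 735)/(4.5850 − 2.8074) = 126.575 ms/bit.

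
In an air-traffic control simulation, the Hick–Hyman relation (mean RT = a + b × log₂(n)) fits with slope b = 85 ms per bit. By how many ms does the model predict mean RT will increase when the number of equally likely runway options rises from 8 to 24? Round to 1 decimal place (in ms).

ΔRT = (a + b log₂ n₂) − (a + b log₂ n₁) = b·(log₂ n₂ − log₂ n₁).
log₂(24) − log₂(8) = 4.5850 − 3 = 1.5850.
ΔRT = 85 × 1.5850 = 134.722 ms.

134.7 ms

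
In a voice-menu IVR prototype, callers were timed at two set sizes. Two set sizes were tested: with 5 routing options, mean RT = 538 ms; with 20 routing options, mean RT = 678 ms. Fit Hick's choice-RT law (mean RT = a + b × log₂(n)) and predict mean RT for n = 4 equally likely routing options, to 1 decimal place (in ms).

515.5 ms

Solve the two-equation system in a and b:
  b = (678 − 538) / (log₂ 20 − log₂ 5) = 140 / (4.3219 − 2.3219) = 70.000 ms/bit
  a = 538 − 70.000 × 2.3219 = 375.465 ms
Then RT(4) = 375.465 + 70.000 × log₂ 4 = 375.465 + 70.000 × 2 ≈ 515.465 ms.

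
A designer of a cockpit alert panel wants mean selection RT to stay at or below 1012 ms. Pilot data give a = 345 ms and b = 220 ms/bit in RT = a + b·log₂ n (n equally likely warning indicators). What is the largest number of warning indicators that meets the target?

Information budget: (1012 − 345)/220 = 3.0318 bits, so n ≤ 2^3.0318 = 8.178 → at most 8.

8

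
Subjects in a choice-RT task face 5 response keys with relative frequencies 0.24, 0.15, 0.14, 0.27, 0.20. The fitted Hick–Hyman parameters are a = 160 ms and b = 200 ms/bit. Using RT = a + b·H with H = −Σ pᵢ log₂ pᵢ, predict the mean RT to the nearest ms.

H = 0.24·log₂(1/0.24) + 0.15·log₂(1/0.15) + 0.14·log₂(1/0.14) + 0.27·log₂(1/0.27) + 0.20·log₂(1/0.20) = 2.2762 bits.
RT = 160 + 200 × 2.2762 = 615.24 ms.

615 ms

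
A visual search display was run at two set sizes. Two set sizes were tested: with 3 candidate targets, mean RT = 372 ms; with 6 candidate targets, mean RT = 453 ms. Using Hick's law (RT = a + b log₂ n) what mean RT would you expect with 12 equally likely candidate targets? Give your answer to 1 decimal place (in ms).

534.0 ms

Fit slope and intercept:
  b = (453 − 372) / (log₂ 6 − log₂ 3) = 81 / (2.5850 − 1.5850) = 81.000 ms/bit
  a = 372 − 81.000 × 1.5850 = 243.618 ms
Then RT(12) = 243.618 + 81.000 × log₂ 12 = 243.618 + 81.000 × 3.5850 ≈ 534.000 ms.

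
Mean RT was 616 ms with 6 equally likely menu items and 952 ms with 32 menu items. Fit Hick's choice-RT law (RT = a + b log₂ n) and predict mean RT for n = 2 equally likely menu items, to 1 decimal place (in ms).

395.5 ms

Solve the two-equation system in a and b:
  b = (952 − 616) / (log₂ 32 − log₂ 6) = 336 / (5 − 2.5850) = 139.128 ms/bit
  a = 616 − 139.128 × 2.5850 = 256.359 ms
Then RT(2) = 256.359 + 139.128 × log₂ 2 = 256.359 + 139.128 × 1 ≈ 395.487 ms.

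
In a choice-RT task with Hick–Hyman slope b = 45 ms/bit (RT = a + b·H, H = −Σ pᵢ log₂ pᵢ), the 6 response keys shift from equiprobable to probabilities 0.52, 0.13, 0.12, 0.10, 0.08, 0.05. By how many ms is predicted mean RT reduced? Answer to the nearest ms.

23 ms

The RT saving is b·ΔH. Equiprobable H₀ = log₂(6) = 2.5850 bits; with the given probabilities H = 2.0801 bits.
b·(H₀ − H) = 45 × (2.5850 − 2.0801) = 22.72 ms.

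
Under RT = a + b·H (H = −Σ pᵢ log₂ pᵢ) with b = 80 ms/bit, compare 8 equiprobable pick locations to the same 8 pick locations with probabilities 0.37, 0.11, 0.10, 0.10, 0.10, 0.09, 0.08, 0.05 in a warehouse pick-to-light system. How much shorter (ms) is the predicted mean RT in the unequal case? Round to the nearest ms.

24 ms

The RT saving is b·ΔH. Equiprobable H₀ = log₂(8) = 3.0000 bits; with the given probabilities H = 2.6979 bits.
b·(H₀ − H) = 80 × (3.0000 − 2.6979) = 24.17 ms.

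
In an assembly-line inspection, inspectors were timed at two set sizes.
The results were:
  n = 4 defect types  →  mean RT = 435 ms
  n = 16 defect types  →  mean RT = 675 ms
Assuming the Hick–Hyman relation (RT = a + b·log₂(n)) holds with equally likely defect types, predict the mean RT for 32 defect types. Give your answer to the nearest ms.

Solve the two-equation system in a and b:
  b = (675 − 435) / (log₂ 16 − log₂ 4) = 240 / (4 − 2) = 120 ms/bit
  a = 435 − 120 × 2 = 195 ms
Then RT(32) = 195 + 120 × log₂ 32 = 195 + 120 × 5 ≈ 795.000 ms.

795 ms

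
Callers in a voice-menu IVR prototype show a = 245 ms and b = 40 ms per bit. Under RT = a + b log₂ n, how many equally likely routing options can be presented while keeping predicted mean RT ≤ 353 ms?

6

40·log₂ n ≤ 353 − 245 = 108, giving log₂ n ≤ 2.7000 and n ≤ 6.498. The largest whole number is 6.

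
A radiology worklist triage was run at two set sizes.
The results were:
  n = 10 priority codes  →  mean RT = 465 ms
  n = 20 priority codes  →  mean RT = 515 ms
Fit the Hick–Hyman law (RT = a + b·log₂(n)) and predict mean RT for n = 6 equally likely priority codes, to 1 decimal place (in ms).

With log₂ n on the abscissa the relation is linear; from the two conditions:
  b = (515 − 465) / (log₂ 20 − log₂ 10) = 50 / (4.3219 − 3.3219) = 50.000 ms/bit
  a = 465 − 50.000 × 3.3219 = 298.904 ms
Then RT(6) = 298.904 + 50.000 × log₂ 6 = 298.904 + 50.000 × 2.5850 ≈ 428.152 ms.

428.2 ms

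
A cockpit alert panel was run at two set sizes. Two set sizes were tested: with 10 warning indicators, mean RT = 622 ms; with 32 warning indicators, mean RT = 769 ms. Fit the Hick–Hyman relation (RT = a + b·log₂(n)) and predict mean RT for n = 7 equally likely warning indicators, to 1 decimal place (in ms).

576.9 ms

With log₂ n on the abscissa the relation is linear; from the two conditions:
  b = (769 − 622) / (log₂ 32 − log₂ 10) = 147 / (5 − 3.3219) = 87.601 ms/bit
  a = 622 − 87.601 × 3.3219 = 330.997 ms
Then RT(7) = 330.997 + 87.601 × log₂ 7 = 330.997 + 87.601 × 2.8074 ≈ 576.923 ms.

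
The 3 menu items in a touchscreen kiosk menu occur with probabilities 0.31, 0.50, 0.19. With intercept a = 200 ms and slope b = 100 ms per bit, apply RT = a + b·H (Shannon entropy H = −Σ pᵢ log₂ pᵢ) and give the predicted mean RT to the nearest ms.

348 ms

Entropy contributions −pᵢ log₂ pᵢ: 0.5238, 0.5000, 0.4552; sum H = 1.4790 bits.
RT = a + bH = 200 + 100·1.4790 = 347.90 ms.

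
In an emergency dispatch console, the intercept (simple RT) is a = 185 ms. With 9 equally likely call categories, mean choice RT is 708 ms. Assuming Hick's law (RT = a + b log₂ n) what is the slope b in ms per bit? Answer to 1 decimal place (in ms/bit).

165.0 ms/bit

9 alternatives carry log₂ 9 = 3.1699 bits; the choice cost is 708 − 185 = 523 ms, so b = 523/3.1699 = 164.988 ms/bit.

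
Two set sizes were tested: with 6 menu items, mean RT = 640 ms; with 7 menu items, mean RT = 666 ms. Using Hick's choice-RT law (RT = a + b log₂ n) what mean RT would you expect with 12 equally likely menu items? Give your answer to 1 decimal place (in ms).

Fit slope and intercept:
  b = (666 − 640) / (log₂ 7 − log₂ 6) = 26 / (2.8074 − 2.5850) = 116.910 ms/bit
  a = 640 − 116.910 × 2.5850 = 337.791 ms
Then RT(12) = 337.791 + 116.910 × log₂ 12 = 337.791 + 116.910 × 3.5850 ≈ 756.910 ms.

756.9 ms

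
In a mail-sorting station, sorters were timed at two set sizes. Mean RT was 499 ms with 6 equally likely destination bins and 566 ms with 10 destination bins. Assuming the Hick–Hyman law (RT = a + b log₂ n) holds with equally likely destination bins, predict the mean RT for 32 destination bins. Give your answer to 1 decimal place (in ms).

718.6 ms

With log₂ n on the abscissa the relation is linear; from the two conditions:
  b = (566 − 499) / (log₂ 10 − log₂ 6) = 67 / (3.3219 − 2.5850) = 90.913 ms/bit
  a = 499 − 90.913 × 2.5850 = 263.992 ms
Then RT(32) = 263.992 + 90.913 × log₂ 32 = 263.992 + 90.913 × 5 ≈ 718.559 ms.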